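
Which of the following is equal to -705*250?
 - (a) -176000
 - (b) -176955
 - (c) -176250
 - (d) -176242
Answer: c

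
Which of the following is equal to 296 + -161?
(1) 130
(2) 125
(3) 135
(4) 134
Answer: 3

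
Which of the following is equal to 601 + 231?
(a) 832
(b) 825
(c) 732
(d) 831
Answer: a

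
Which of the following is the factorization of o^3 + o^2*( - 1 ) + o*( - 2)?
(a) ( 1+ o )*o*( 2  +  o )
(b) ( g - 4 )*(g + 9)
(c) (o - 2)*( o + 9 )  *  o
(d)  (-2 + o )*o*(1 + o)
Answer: d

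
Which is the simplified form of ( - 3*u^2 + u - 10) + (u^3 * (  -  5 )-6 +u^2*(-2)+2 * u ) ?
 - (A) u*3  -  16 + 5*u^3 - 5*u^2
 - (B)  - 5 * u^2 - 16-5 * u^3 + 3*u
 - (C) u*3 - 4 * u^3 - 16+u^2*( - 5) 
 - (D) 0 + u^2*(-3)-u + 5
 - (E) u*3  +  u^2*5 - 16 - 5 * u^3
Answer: B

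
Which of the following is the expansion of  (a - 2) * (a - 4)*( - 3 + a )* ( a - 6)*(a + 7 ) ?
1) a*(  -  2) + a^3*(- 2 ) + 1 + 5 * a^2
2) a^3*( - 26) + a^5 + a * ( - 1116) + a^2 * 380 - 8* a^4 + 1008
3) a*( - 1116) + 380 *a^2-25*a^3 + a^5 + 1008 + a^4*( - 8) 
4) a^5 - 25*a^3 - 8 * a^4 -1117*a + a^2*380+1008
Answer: 3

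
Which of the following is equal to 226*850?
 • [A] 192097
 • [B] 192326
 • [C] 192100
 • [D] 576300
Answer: C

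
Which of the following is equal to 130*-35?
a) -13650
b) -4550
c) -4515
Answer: b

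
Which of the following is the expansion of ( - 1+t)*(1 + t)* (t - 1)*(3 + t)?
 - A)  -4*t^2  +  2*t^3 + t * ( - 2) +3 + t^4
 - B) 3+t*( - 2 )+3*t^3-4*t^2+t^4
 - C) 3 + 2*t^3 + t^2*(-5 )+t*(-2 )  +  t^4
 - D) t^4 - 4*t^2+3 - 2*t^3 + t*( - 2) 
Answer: A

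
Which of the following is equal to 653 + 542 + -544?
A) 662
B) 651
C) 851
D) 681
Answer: B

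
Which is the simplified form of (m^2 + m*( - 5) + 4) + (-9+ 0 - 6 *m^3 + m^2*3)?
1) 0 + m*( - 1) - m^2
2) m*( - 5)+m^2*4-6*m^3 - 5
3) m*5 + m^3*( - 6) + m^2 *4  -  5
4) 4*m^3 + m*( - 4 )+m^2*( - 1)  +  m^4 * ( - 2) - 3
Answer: 2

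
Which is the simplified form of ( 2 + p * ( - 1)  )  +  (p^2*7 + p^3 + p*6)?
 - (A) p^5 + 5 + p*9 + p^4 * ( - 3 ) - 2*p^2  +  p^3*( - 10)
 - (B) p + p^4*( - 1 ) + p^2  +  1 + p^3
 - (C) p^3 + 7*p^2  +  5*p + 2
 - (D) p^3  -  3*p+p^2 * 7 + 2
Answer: C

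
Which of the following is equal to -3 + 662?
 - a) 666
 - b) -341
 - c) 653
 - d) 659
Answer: d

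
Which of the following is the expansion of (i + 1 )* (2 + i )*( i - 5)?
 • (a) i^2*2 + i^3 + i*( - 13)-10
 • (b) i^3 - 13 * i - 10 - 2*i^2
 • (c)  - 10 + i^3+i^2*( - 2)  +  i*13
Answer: b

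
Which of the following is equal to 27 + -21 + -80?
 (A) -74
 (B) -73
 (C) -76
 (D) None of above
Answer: A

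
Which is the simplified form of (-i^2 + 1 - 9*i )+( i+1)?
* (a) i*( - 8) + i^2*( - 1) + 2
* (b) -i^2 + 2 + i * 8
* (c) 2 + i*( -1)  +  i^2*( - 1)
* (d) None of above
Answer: a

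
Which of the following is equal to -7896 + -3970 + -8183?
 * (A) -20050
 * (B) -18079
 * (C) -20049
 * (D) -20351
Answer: C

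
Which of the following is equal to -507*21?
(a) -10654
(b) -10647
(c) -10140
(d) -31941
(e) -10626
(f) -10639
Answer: b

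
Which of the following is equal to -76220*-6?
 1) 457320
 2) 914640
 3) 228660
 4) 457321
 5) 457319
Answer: 1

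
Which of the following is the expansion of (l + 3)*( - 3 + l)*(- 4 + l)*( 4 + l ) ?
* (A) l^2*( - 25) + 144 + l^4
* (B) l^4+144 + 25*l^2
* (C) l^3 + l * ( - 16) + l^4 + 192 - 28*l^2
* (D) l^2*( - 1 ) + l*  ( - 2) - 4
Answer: A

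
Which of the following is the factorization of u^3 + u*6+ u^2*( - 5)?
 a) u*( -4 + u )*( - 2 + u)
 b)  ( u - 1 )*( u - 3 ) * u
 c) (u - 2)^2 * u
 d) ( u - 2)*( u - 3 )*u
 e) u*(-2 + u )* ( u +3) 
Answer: d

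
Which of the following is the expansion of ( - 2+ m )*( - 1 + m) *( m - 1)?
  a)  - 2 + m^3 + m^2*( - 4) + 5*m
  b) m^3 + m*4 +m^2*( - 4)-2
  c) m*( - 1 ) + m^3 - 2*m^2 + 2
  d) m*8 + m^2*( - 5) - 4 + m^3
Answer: a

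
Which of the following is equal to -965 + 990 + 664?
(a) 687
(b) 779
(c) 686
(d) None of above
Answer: d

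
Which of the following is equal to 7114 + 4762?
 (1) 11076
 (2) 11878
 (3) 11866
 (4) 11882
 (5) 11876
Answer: 5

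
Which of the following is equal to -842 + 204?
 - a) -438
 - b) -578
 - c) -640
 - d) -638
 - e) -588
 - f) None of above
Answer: d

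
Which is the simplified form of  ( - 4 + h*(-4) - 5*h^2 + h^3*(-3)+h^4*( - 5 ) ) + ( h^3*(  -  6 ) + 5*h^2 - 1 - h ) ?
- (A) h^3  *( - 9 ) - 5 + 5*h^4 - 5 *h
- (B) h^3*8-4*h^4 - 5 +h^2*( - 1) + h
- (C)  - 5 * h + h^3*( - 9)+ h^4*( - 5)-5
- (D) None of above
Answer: C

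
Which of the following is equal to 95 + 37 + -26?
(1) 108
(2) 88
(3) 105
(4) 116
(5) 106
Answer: 5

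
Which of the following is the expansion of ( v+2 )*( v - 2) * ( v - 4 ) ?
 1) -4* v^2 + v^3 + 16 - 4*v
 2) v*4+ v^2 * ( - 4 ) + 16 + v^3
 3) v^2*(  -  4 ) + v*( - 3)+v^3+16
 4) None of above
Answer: 1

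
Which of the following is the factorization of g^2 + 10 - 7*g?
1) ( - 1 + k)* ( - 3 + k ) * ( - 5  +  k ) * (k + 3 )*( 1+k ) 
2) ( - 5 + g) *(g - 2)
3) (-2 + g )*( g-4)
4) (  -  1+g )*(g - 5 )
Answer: 2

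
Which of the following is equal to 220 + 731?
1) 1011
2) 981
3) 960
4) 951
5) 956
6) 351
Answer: 4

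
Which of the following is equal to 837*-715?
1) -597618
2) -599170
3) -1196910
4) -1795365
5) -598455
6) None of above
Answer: 5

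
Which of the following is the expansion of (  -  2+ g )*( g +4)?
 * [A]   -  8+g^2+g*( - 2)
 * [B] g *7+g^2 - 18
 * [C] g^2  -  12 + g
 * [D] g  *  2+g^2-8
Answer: D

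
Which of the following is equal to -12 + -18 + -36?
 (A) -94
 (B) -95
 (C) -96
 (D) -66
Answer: D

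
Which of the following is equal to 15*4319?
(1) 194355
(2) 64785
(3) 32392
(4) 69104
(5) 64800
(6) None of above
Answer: 2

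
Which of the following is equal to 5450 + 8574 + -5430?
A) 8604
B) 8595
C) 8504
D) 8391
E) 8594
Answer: E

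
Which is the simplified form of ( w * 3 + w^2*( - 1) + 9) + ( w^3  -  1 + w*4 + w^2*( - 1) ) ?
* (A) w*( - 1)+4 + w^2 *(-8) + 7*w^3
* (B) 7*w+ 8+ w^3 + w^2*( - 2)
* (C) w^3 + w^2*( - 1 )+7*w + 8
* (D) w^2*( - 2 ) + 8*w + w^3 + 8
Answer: B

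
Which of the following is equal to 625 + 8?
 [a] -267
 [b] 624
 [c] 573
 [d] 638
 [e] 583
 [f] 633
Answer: f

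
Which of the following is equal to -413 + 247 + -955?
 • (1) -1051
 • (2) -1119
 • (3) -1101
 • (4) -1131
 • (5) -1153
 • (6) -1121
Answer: 6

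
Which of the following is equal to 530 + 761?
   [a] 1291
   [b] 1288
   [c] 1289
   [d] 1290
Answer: a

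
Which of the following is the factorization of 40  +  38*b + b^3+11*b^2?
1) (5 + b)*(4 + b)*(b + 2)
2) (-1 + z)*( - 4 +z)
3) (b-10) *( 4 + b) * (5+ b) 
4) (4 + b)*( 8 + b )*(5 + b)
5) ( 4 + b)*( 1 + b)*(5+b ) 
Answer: 1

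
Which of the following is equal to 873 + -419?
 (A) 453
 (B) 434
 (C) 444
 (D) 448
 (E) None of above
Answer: E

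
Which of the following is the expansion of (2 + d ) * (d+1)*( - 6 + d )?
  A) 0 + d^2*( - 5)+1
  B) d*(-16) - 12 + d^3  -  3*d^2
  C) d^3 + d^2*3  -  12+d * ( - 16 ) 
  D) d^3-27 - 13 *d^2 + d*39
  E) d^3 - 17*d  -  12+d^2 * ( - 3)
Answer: B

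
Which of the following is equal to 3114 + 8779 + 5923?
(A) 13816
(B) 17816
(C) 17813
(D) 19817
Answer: B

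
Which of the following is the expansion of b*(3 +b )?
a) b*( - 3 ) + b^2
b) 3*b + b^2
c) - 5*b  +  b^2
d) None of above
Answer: b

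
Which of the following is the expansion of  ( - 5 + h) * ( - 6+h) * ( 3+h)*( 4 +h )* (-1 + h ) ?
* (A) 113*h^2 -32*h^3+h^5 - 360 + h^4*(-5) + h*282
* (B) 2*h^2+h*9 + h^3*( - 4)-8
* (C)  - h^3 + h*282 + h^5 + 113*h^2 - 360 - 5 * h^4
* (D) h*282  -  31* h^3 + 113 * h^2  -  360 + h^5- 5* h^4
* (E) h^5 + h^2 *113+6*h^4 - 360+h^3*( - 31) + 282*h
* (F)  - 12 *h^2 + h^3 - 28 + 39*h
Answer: D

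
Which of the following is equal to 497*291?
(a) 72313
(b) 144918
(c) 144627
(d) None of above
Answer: c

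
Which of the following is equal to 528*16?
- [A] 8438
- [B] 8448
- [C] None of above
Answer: B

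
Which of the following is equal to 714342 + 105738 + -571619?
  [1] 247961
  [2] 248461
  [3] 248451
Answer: 2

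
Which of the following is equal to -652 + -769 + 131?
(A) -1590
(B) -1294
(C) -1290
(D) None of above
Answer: C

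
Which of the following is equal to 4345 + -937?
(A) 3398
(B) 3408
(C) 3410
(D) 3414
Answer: B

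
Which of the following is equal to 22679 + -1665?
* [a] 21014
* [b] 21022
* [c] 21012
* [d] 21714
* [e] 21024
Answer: a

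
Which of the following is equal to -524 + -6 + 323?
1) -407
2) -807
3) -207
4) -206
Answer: 3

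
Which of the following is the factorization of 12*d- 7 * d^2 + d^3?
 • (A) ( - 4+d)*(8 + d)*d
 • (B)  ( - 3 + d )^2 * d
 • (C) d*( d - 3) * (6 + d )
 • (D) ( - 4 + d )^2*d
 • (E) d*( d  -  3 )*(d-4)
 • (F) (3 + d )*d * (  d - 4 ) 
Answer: E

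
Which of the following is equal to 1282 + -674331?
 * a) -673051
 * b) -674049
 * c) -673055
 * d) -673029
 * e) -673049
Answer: e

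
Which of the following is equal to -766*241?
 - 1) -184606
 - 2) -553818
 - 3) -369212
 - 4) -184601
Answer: 1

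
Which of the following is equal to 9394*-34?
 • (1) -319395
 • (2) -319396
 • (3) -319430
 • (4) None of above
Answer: 2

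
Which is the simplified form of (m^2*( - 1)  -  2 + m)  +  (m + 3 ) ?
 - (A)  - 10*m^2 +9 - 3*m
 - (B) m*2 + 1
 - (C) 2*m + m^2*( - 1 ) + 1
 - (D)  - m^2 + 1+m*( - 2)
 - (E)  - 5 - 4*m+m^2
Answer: C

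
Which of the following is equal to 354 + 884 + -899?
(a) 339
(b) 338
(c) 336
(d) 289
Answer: a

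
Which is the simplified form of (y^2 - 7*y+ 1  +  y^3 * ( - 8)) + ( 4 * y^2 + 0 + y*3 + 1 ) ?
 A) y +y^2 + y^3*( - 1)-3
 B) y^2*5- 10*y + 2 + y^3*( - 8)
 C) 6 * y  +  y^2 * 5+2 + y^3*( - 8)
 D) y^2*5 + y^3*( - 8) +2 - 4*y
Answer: D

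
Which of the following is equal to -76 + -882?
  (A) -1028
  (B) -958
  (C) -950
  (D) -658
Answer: B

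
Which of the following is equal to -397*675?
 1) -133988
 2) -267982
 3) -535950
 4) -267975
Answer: 4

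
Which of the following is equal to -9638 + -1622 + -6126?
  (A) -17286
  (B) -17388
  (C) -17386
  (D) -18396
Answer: C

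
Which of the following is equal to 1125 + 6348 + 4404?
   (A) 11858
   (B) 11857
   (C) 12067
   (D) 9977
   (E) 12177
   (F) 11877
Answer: F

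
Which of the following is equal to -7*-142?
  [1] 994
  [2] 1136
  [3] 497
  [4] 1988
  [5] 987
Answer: 1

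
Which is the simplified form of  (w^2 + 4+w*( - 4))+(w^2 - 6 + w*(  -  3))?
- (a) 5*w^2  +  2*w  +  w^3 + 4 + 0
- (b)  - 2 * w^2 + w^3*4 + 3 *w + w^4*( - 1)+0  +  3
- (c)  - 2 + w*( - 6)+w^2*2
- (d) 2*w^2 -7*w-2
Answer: d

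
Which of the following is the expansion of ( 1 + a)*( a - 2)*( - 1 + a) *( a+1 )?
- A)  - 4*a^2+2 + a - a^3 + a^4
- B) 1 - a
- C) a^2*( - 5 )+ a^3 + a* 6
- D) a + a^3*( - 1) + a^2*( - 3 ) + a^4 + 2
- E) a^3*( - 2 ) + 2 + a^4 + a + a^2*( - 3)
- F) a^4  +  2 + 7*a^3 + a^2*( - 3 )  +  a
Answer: D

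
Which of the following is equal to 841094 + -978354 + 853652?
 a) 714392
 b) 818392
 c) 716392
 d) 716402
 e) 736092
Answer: c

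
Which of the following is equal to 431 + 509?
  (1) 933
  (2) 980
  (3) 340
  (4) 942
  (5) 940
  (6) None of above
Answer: 5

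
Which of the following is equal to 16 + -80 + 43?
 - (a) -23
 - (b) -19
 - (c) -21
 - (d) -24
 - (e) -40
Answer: c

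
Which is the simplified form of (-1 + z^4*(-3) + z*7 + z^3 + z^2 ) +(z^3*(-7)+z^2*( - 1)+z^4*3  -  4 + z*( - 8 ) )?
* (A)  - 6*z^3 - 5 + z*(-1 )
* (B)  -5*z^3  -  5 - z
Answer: A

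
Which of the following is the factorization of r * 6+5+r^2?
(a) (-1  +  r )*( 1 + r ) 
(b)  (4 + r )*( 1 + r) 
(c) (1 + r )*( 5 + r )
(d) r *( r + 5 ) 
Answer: c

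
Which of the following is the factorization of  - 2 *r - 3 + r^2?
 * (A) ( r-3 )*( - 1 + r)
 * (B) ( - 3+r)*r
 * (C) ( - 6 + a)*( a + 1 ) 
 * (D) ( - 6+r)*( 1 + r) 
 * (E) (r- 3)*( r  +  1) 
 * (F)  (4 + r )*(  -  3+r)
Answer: E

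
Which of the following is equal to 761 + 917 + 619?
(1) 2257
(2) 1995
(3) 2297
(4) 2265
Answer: 3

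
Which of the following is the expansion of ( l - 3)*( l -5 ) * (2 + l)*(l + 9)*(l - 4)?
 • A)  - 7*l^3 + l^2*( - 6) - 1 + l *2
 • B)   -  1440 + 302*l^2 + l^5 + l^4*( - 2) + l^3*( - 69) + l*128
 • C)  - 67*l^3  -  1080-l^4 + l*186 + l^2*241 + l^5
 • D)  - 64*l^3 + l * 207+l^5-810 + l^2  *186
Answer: C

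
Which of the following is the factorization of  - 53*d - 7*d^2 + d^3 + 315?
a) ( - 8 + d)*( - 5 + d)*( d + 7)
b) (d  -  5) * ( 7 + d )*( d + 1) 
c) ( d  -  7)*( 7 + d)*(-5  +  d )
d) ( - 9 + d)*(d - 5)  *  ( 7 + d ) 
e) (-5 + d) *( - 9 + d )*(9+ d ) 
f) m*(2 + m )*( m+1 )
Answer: d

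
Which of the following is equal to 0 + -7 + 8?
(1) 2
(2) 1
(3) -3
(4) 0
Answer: 2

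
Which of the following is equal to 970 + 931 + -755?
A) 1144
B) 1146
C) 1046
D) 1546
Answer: B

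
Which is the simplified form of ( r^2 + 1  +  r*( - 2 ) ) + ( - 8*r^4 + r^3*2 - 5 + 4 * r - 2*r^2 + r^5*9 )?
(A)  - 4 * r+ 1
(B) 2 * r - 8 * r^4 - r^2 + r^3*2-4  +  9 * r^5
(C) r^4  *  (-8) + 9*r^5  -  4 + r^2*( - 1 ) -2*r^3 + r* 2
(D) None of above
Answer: B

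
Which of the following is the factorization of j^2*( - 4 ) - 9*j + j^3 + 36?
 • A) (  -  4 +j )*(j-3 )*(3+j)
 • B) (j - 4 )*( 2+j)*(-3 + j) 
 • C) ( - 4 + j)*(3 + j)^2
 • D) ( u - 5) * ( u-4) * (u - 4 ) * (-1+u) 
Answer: A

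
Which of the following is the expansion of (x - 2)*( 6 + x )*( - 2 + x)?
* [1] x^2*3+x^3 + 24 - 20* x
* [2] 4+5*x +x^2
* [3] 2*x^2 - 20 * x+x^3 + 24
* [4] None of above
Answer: 3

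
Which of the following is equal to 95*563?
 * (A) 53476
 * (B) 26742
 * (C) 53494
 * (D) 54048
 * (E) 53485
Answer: E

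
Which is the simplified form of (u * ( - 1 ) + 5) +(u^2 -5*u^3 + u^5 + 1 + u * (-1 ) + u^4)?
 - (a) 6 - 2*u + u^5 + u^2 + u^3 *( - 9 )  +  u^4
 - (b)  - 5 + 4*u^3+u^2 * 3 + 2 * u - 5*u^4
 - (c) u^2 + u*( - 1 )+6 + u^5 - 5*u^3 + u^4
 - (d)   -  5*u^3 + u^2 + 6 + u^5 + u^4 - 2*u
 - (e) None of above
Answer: d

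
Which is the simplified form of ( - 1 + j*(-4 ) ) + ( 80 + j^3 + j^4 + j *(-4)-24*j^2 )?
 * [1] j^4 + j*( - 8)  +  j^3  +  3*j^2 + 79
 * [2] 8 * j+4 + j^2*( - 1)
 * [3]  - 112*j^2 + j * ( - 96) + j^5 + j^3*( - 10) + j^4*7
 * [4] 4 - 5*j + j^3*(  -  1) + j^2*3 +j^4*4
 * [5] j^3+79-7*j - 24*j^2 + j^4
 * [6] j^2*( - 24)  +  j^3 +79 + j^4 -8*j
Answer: 6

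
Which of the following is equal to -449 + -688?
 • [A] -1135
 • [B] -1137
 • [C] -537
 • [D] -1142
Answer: B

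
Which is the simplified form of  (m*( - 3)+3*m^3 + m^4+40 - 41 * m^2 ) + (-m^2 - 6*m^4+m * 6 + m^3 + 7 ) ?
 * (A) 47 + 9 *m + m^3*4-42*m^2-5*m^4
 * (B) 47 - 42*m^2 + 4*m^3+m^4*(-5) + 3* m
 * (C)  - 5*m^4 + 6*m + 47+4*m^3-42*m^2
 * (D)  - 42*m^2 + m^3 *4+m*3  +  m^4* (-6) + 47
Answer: B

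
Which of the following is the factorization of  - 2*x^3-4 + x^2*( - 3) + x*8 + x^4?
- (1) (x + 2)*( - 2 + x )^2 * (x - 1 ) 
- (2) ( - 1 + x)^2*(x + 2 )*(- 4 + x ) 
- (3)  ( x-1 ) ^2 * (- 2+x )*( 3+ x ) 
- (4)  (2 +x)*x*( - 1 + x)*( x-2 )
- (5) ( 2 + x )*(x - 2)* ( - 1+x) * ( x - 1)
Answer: 5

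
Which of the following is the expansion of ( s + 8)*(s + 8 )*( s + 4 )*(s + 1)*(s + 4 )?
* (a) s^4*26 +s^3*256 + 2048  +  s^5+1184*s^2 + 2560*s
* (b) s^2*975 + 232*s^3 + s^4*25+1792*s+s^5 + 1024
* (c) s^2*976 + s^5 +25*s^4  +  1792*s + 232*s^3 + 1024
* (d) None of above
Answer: c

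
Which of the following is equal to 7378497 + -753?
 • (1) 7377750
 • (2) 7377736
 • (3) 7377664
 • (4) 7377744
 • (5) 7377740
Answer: 4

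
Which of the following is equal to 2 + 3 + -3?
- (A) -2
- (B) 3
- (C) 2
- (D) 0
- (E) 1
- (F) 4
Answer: C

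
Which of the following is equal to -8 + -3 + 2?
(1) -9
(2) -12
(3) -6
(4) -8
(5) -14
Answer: 1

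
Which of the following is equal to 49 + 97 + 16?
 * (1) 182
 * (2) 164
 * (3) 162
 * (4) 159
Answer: 3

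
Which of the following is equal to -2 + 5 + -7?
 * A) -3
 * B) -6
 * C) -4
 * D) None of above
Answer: C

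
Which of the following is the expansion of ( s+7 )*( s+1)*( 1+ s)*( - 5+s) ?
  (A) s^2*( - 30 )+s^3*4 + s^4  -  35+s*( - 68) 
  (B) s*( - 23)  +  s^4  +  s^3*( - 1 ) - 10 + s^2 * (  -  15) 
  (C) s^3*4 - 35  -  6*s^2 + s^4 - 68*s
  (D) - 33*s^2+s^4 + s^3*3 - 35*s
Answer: A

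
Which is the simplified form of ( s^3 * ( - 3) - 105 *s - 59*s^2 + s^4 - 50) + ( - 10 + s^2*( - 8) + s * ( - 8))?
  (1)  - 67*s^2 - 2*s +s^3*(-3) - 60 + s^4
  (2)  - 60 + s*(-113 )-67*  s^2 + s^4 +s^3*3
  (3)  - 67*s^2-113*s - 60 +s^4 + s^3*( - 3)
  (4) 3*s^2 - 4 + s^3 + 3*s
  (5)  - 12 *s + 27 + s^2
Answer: 3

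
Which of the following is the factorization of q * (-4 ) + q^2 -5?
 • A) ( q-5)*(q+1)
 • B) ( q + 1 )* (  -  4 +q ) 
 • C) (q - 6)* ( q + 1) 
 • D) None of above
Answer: A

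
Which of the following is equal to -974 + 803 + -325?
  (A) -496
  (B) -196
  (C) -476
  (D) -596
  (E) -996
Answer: A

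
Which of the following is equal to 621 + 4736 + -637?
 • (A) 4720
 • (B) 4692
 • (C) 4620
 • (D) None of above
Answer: A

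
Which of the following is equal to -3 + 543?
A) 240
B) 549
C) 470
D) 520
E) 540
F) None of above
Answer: E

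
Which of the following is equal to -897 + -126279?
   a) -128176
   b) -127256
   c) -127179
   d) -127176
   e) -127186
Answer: d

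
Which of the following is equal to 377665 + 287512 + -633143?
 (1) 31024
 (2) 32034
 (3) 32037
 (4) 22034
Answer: 2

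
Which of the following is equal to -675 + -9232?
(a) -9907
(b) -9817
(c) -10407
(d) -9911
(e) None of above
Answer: a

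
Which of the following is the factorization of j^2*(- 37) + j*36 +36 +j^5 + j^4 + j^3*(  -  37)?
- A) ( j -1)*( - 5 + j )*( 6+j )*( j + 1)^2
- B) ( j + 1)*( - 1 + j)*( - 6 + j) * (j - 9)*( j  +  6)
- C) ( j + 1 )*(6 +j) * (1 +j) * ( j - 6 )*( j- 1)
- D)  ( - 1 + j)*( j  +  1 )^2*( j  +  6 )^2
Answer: C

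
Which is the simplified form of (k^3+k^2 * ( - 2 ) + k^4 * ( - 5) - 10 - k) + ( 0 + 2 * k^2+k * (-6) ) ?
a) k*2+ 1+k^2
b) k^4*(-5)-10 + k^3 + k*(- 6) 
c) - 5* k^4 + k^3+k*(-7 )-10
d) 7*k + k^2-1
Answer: c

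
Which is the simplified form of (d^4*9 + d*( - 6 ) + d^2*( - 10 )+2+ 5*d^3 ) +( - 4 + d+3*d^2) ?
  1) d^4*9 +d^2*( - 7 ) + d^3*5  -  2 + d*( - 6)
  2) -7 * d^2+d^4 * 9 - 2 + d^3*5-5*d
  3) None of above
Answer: 2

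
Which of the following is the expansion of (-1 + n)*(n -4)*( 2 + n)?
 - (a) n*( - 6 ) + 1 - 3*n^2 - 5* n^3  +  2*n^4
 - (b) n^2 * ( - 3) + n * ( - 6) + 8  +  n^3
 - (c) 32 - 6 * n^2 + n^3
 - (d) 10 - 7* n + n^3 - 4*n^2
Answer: b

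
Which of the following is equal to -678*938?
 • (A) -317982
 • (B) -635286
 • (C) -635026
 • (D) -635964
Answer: D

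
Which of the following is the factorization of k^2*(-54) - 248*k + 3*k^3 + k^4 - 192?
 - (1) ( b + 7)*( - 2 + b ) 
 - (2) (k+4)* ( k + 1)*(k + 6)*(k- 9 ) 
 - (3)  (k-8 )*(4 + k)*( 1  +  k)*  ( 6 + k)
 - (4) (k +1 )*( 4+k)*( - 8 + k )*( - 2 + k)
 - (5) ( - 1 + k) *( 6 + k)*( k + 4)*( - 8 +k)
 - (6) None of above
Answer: 3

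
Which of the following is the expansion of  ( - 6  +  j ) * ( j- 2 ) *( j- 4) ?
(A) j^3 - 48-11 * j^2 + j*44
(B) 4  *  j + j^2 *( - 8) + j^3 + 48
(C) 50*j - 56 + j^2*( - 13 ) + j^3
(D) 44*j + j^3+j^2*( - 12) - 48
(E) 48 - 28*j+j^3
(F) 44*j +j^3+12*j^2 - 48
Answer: D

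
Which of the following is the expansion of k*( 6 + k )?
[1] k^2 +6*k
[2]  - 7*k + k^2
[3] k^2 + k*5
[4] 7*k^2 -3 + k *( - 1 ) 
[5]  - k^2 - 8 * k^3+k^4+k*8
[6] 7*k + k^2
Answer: 1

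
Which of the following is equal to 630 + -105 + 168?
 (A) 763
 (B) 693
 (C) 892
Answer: B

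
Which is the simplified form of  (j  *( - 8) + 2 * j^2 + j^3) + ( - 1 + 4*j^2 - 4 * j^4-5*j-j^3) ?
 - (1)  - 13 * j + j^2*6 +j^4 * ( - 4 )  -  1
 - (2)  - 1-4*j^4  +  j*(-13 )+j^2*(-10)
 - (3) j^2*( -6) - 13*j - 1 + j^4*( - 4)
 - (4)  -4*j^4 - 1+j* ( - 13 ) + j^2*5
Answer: 1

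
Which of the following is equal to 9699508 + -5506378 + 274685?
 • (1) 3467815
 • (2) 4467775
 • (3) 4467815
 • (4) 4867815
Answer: 3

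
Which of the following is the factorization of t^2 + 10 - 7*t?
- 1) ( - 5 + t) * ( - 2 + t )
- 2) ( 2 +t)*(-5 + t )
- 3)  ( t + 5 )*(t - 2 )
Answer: 1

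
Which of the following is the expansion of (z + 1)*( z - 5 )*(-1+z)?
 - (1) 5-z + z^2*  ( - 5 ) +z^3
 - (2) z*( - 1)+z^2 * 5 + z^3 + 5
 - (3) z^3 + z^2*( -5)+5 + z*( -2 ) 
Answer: 1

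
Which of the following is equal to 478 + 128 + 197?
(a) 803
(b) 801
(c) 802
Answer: a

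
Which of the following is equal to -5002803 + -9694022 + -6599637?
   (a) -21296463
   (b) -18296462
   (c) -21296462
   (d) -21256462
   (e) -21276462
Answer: c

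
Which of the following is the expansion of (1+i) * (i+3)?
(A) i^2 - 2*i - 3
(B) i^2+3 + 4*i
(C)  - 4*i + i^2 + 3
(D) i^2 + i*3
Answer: B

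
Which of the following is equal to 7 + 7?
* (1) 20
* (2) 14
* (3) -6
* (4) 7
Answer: 2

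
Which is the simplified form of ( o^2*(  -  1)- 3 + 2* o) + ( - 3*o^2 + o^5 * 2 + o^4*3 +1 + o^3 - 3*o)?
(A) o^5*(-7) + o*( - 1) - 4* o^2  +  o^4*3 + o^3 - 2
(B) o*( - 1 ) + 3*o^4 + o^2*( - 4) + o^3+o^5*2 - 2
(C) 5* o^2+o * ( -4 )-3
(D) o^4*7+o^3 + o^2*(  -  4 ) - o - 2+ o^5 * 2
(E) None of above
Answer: B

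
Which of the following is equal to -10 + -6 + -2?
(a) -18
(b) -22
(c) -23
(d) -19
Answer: a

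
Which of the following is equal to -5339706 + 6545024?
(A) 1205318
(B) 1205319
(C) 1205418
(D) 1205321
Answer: A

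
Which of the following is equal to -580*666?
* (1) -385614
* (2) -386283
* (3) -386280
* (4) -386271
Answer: 3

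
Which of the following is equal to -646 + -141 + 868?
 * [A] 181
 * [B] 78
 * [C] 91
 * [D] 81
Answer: D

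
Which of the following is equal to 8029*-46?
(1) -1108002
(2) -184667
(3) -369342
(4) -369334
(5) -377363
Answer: 4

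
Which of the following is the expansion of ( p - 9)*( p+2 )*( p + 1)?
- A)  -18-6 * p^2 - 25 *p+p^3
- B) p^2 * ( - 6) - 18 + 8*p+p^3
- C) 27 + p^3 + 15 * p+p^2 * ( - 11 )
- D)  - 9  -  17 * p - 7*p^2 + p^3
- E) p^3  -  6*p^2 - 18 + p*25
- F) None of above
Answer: A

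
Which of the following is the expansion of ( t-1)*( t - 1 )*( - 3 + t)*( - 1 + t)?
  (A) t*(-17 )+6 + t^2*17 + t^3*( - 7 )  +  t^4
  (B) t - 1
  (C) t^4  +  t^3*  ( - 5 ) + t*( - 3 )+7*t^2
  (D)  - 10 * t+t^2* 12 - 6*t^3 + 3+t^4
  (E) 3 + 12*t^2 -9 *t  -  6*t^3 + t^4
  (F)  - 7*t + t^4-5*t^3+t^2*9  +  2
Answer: D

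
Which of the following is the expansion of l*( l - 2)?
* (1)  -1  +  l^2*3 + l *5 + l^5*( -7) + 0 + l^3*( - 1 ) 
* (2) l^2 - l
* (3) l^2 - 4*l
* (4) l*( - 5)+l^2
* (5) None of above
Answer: 5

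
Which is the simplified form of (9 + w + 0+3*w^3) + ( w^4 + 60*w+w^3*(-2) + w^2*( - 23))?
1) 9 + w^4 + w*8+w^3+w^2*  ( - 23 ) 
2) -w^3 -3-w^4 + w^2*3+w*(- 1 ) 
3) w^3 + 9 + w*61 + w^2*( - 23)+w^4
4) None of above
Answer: 3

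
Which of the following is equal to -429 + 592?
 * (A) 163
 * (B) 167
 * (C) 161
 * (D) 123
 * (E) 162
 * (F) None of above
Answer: A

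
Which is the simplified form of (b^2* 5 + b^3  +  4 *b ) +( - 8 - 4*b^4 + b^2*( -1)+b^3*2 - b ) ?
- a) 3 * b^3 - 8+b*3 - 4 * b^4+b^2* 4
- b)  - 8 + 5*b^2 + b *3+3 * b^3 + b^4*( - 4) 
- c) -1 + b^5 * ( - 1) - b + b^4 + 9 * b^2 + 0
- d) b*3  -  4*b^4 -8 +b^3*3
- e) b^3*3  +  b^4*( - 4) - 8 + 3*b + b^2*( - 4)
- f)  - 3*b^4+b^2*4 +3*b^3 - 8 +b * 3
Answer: a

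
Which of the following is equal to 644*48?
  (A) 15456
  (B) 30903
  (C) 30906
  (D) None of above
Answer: D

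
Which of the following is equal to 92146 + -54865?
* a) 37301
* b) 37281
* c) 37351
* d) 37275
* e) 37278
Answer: b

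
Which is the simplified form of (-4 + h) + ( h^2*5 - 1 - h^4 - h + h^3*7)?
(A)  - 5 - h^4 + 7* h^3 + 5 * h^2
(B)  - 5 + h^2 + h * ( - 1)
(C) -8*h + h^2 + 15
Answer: A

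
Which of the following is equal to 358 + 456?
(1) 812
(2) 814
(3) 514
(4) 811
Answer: 2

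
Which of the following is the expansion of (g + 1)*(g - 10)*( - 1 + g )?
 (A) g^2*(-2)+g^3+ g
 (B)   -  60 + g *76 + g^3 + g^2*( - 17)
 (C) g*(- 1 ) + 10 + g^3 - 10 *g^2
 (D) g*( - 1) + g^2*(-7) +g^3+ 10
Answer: C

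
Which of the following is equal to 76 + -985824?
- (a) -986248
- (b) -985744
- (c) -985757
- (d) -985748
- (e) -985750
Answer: d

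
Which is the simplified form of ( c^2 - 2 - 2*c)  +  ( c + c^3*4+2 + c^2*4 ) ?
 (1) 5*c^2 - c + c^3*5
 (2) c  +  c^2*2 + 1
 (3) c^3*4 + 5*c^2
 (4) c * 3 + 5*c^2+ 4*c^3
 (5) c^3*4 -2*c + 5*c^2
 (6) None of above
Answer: 6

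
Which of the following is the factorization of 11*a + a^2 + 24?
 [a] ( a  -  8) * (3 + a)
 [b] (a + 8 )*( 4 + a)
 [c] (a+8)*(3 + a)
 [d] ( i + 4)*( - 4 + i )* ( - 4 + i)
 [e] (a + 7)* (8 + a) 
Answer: c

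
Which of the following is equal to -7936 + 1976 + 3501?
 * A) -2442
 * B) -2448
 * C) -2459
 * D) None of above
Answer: C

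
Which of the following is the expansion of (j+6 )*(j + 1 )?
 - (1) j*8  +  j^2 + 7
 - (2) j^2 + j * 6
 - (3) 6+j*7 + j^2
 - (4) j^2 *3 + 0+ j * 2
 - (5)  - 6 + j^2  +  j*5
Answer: 3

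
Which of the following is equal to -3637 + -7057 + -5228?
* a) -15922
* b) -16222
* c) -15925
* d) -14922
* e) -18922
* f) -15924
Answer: a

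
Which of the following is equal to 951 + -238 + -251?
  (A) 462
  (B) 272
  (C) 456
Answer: A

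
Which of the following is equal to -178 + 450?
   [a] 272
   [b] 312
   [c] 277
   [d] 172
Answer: a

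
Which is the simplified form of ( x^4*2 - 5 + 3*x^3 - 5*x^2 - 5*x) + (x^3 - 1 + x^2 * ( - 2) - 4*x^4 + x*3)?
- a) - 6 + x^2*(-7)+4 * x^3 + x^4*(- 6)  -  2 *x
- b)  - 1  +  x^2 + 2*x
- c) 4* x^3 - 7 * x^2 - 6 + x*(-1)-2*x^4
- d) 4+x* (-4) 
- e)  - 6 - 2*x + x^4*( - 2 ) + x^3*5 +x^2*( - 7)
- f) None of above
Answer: f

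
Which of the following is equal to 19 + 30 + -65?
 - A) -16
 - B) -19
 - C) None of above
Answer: A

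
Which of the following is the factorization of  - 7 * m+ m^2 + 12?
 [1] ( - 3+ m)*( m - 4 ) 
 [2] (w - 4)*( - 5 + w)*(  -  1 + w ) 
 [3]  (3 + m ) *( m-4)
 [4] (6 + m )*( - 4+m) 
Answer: 1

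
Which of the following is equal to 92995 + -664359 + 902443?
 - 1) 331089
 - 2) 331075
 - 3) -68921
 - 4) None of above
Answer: 4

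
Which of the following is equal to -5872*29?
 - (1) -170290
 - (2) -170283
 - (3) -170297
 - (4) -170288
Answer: 4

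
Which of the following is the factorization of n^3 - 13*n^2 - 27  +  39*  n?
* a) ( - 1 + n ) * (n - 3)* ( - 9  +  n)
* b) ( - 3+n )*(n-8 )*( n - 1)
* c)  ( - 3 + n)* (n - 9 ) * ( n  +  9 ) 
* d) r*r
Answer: a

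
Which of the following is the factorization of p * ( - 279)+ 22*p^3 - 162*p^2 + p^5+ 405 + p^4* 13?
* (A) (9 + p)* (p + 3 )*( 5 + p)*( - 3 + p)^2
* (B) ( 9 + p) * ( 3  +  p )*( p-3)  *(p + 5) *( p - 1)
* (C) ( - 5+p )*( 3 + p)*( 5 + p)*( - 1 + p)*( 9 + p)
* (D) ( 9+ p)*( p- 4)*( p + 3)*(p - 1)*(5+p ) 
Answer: B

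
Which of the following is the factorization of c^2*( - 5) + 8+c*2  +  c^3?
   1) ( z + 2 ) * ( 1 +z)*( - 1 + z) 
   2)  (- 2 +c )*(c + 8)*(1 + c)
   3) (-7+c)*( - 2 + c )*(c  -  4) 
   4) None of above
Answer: 4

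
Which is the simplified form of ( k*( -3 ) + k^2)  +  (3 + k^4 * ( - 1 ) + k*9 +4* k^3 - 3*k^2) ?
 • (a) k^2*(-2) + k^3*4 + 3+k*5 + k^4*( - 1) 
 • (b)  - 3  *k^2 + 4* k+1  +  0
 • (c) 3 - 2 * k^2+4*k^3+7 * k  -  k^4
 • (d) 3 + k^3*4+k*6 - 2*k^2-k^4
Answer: d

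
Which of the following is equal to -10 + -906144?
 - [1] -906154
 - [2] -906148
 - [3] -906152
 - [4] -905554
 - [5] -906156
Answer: 1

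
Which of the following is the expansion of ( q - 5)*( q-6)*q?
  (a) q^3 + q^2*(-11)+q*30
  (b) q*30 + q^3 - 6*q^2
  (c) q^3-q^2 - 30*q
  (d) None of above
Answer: a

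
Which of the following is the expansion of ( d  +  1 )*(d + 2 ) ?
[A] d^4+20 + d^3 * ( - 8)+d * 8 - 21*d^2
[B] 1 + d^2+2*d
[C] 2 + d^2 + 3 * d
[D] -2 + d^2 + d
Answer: C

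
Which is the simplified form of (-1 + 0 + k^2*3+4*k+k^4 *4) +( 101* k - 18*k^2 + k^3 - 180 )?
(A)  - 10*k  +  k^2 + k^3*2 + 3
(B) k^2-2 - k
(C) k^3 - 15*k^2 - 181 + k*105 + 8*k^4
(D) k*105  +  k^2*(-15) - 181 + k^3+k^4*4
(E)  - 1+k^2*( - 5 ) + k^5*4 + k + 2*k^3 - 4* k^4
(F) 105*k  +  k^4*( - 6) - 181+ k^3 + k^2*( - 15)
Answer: D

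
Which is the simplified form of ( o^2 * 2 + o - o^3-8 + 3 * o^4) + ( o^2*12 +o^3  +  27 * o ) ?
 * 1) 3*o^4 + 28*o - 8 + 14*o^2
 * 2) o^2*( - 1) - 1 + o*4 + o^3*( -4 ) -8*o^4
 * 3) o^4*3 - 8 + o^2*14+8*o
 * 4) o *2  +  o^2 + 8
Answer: 1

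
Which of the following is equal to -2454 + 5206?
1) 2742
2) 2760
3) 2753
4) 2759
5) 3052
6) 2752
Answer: 6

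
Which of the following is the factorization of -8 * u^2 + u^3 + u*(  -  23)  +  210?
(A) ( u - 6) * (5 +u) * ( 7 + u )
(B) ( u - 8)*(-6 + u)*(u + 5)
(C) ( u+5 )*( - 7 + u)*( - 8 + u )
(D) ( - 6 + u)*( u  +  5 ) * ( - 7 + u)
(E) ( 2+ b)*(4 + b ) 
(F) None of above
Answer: D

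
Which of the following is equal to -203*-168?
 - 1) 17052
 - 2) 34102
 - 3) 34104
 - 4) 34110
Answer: 3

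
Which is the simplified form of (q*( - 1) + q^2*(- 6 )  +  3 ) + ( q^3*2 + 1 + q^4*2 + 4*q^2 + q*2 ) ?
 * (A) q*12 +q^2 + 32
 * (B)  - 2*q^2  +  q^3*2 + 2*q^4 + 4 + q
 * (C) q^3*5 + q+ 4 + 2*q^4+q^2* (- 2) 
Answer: B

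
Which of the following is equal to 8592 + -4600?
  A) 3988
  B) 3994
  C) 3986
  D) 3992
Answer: D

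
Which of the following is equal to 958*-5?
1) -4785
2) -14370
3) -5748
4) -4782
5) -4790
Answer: 5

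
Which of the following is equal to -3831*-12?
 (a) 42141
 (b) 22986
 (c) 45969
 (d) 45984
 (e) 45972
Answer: e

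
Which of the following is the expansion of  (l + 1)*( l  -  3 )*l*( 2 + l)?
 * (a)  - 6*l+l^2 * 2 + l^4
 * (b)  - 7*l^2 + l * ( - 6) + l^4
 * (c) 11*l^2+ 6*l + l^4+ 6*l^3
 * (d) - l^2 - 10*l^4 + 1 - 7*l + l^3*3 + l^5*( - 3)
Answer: b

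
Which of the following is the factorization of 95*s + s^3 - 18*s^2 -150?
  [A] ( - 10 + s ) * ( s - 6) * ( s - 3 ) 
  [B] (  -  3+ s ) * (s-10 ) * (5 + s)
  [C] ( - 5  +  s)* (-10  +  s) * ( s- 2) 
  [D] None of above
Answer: D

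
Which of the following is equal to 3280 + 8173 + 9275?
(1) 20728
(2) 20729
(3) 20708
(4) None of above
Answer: 1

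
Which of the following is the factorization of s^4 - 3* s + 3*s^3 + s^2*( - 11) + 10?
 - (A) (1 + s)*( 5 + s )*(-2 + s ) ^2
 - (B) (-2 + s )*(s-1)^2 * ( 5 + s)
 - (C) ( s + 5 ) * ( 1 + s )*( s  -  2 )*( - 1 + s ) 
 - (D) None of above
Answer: C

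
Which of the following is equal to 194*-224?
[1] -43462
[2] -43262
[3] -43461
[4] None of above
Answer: 4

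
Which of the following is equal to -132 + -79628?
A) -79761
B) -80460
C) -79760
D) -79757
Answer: C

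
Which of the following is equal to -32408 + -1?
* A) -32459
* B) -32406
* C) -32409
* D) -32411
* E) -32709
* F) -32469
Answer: C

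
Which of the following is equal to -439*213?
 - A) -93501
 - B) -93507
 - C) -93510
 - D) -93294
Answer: B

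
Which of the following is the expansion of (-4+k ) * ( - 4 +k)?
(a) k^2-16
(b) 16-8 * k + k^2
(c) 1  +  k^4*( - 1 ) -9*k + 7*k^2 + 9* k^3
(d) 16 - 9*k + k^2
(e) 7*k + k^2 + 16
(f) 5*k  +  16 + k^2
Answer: b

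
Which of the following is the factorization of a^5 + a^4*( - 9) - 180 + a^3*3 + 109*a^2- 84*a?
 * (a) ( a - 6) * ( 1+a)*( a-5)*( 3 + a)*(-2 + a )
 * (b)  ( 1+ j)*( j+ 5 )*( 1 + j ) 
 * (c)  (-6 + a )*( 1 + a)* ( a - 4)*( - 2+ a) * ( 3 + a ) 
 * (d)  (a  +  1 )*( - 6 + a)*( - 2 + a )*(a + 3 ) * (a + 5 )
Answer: a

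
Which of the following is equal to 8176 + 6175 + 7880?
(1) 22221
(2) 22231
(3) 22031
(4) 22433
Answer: 2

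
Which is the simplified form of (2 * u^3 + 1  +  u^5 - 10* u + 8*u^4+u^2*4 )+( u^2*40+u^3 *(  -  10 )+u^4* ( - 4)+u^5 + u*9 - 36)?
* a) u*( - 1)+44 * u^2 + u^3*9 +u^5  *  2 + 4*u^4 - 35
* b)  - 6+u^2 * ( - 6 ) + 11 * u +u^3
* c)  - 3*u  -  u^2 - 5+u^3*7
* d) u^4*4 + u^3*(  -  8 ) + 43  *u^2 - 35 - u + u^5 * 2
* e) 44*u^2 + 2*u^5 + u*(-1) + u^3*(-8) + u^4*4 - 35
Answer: e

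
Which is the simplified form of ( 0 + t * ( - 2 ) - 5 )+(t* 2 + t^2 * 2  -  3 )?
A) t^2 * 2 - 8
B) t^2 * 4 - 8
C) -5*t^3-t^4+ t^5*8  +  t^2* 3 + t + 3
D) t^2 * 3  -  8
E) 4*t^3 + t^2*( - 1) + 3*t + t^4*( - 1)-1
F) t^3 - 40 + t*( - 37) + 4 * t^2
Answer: A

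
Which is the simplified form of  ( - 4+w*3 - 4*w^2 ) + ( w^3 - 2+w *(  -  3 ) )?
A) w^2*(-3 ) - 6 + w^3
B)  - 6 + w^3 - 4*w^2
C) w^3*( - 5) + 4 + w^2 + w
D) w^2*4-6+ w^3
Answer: B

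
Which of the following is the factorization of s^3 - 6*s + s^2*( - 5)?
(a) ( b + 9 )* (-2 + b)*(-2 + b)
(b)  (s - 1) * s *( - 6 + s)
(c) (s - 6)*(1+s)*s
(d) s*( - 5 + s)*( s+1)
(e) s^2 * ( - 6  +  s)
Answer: c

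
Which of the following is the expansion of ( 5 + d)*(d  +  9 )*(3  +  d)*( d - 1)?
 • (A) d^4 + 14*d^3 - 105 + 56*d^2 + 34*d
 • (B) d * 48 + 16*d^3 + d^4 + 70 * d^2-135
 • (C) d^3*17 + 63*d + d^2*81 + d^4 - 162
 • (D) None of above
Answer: B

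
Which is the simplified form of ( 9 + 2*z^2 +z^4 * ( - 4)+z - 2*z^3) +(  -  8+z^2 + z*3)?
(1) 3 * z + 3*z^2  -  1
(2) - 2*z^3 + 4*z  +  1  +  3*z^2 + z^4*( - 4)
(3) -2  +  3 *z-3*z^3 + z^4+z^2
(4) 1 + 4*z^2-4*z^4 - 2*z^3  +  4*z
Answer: 2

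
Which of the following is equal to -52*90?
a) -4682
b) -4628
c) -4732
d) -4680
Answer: d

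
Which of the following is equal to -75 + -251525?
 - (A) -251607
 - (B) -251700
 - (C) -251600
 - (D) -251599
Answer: C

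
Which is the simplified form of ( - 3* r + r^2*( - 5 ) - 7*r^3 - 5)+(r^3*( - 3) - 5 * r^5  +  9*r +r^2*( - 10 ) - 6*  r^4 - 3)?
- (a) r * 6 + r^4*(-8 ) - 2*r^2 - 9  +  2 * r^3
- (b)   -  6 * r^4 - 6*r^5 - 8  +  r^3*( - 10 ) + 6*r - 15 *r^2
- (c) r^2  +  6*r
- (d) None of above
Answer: d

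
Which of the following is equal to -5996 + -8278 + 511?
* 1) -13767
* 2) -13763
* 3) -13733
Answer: 2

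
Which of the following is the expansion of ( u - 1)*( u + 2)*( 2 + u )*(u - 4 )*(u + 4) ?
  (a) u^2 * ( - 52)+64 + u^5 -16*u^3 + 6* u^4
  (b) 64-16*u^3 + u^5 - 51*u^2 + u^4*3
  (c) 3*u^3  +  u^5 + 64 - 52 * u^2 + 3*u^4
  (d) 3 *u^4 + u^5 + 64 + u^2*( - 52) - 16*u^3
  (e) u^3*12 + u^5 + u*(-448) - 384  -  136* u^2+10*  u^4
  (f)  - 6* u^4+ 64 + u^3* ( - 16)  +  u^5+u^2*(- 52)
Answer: d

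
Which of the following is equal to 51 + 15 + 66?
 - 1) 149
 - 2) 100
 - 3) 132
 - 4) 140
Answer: 3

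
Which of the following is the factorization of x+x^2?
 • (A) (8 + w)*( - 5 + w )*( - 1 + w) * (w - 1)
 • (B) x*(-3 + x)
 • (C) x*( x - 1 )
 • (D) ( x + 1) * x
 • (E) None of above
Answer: D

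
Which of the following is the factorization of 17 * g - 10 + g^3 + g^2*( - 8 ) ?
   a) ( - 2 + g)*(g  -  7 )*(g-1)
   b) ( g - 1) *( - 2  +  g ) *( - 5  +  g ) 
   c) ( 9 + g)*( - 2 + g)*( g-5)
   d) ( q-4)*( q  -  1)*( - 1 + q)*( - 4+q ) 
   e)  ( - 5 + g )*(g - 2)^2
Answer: b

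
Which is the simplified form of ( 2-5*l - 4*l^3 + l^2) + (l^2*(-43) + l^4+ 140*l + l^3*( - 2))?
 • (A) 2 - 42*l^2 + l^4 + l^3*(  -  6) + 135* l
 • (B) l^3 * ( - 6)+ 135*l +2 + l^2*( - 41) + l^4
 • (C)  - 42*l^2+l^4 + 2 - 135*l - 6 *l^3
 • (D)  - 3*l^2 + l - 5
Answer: A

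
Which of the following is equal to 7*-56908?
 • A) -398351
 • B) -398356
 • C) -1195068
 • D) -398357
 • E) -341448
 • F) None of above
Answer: B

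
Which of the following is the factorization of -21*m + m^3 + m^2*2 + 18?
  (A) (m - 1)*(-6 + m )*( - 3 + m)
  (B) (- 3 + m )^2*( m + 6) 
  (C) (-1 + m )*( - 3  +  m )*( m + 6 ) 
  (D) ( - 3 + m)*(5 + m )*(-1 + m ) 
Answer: C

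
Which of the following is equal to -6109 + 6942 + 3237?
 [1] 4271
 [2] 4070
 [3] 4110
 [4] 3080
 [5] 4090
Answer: 2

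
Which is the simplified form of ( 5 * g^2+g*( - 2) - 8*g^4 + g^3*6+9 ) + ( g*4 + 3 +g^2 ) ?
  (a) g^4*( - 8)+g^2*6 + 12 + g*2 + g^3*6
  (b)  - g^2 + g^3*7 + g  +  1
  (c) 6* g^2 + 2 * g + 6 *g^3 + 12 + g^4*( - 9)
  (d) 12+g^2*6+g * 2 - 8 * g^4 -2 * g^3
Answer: a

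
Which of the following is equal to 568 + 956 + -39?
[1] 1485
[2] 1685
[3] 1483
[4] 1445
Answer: 1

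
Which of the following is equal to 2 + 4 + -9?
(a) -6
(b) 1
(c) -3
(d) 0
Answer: c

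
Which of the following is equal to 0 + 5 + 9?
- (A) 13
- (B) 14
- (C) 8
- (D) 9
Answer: B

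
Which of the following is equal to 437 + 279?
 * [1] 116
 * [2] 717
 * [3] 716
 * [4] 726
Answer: 3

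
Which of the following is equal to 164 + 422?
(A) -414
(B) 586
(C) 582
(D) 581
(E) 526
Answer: B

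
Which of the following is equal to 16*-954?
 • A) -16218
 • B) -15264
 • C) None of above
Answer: B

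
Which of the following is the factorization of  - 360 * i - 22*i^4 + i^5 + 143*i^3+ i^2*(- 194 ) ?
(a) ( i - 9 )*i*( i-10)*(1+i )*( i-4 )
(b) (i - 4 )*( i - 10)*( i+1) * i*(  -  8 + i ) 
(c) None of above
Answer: a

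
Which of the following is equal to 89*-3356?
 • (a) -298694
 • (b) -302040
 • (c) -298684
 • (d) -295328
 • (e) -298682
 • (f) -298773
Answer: c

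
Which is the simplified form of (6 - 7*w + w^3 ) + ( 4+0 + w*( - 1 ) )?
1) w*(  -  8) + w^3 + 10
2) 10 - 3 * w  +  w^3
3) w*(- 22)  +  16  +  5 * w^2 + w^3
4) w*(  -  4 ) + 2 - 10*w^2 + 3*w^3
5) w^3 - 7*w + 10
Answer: 1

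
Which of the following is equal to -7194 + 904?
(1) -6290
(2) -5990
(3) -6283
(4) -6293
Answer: 1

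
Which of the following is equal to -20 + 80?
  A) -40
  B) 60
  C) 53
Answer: B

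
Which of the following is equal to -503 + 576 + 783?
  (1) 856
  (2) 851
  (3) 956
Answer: 1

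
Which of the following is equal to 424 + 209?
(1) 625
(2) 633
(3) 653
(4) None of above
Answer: 2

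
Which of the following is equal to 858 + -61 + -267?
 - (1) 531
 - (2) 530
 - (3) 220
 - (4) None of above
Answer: 2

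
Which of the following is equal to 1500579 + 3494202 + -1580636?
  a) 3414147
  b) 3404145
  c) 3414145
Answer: c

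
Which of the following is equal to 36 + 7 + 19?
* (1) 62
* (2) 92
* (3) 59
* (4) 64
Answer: 1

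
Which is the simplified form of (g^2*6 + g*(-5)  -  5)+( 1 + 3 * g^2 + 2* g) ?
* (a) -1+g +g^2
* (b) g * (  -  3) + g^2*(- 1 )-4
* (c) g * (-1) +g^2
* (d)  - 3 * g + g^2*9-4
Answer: d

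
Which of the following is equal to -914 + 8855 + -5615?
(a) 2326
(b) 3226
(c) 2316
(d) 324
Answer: a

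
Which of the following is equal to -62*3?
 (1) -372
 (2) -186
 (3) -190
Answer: 2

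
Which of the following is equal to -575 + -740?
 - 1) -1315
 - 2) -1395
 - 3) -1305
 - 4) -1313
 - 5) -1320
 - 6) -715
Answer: 1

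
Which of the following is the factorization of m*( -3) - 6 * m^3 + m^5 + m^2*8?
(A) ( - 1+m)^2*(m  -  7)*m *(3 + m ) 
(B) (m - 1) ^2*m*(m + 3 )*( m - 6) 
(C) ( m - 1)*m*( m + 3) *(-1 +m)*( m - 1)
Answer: C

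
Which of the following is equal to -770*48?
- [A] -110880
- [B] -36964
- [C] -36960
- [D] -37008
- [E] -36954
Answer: C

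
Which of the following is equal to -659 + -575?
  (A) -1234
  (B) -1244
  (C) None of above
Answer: A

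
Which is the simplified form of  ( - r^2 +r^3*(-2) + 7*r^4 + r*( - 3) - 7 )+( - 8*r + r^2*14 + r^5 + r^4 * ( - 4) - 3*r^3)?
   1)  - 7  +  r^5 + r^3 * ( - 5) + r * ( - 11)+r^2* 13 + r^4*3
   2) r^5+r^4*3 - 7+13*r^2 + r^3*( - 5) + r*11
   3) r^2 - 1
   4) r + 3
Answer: 1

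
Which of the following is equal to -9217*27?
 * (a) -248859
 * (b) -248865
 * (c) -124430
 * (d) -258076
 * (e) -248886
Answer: a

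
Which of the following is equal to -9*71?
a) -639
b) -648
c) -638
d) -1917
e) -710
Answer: a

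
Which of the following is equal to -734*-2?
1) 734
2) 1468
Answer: 2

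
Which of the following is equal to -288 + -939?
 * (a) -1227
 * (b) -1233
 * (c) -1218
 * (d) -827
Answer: a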